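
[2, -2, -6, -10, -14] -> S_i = 2 + -4*i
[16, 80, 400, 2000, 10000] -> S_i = 16*5^i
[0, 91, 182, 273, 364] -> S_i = 0 + 91*i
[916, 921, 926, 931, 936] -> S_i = 916 + 5*i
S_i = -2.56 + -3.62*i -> [-2.56, -6.18, -9.8, -13.42, -17.04]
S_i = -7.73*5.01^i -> [-7.73, -38.73, -194.02, -972.06, -4870.02]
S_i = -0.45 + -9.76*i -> [-0.45, -10.21, -19.97, -29.73, -39.49]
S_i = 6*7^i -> [6, 42, 294, 2058, 14406]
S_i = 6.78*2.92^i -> [6.78, 19.8, 57.81, 168.8, 492.9]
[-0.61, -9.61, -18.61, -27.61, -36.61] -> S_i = -0.61 + -9.00*i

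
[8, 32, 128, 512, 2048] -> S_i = 8*4^i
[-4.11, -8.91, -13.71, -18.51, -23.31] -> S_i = -4.11 + -4.80*i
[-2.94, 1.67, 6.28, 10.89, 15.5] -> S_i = -2.94 + 4.61*i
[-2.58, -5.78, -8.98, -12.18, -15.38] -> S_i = -2.58 + -3.20*i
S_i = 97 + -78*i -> [97, 19, -59, -137, -215]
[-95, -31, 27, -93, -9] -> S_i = Random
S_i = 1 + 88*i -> [1, 89, 177, 265, 353]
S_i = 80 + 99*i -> [80, 179, 278, 377, 476]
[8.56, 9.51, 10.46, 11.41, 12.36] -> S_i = 8.56 + 0.95*i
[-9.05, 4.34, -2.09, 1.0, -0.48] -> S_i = -9.05*(-0.48)^i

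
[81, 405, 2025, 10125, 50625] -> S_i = 81*5^i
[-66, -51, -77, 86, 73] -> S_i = Random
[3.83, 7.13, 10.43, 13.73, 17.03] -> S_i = 3.83 + 3.30*i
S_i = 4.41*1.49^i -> [4.41, 6.57, 9.79, 14.59, 21.74]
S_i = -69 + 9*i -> [-69, -60, -51, -42, -33]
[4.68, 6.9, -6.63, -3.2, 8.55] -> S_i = Random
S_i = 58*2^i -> [58, 116, 232, 464, 928]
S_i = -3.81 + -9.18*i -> [-3.81, -12.99, -22.17, -31.35, -40.53]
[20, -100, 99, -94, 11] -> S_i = Random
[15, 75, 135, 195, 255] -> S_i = 15 + 60*i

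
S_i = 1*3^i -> [1, 3, 9, 27, 81]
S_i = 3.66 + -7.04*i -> [3.66, -3.38, -10.42, -17.46, -24.5]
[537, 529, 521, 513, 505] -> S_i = 537 + -8*i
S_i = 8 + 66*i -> [8, 74, 140, 206, 272]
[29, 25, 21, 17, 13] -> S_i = 29 + -4*i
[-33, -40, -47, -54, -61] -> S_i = -33 + -7*i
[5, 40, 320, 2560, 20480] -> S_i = 5*8^i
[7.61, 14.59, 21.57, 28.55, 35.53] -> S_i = 7.61 + 6.98*i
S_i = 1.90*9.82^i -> [1.9, 18.66, 183.22, 1799.24, 17668.49]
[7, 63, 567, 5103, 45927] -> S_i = 7*9^i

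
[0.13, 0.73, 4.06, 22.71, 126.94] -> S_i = 0.13*5.59^i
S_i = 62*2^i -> [62, 124, 248, 496, 992]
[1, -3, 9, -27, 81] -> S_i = 1*-3^i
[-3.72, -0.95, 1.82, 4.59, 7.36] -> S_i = -3.72 + 2.77*i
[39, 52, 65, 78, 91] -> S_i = 39 + 13*i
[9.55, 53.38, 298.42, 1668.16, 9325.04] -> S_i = 9.55*5.59^i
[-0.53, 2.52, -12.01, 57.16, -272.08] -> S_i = -0.53*(-4.76)^i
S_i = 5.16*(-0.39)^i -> [5.16, -2.01, 0.78, -0.31, 0.12]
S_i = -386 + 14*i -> [-386, -372, -358, -344, -330]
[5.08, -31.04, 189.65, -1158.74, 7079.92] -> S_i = 5.08*(-6.11)^i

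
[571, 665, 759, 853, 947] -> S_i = 571 + 94*i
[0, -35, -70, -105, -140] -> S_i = 0 + -35*i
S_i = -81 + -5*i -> [-81, -86, -91, -96, -101]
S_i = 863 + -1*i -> [863, 862, 861, 860, 859]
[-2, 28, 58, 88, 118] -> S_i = -2 + 30*i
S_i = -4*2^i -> [-4, -8, -16, -32, -64]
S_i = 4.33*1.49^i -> [4.33, 6.45, 9.61, 14.32, 21.34]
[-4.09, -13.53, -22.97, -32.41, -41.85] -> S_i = -4.09 + -9.44*i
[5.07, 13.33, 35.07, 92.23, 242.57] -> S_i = 5.07*2.63^i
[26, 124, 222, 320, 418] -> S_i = 26 + 98*i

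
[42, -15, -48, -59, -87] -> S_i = Random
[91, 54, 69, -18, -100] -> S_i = Random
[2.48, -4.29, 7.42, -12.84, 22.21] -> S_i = 2.48*(-1.73)^i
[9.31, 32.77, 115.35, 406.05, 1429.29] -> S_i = 9.31*3.52^i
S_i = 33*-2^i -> [33, -66, 132, -264, 528]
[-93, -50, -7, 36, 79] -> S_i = -93 + 43*i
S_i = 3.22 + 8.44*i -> [3.22, 11.66, 20.1, 28.54, 36.98]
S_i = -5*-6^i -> [-5, 30, -180, 1080, -6480]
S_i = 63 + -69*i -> [63, -6, -75, -144, -213]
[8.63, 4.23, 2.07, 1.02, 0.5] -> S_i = 8.63*0.49^i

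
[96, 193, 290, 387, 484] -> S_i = 96 + 97*i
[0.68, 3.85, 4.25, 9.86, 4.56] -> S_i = Random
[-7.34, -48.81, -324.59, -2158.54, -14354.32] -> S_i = -7.34*6.65^i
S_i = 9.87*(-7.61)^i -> [9.87, -75.11, 571.59, -4349.82, 33102.12]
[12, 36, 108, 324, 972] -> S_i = 12*3^i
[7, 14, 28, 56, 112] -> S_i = 7*2^i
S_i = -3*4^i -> [-3, -12, -48, -192, -768]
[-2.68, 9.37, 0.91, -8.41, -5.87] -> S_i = Random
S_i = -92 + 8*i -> [-92, -84, -76, -68, -60]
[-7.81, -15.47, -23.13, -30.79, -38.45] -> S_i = -7.81 + -7.66*i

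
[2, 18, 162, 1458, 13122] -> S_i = 2*9^i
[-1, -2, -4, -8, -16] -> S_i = -1*2^i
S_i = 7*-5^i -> [7, -35, 175, -875, 4375]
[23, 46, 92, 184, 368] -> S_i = 23*2^i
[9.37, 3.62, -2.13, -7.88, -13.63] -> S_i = 9.37 + -5.75*i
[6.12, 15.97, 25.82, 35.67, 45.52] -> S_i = 6.12 + 9.85*i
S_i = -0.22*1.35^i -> [-0.22, -0.3, -0.4, -0.54, -0.73]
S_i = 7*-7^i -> [7, -49, 343, -2401, 16807]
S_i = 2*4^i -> [2, 8, 32, 128, 512]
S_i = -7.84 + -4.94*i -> [-7.84, -12.78, -17.72, -22.66, -27.6]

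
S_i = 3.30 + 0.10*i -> [3.3, 3.4, 3.5, 3.6, 3.7]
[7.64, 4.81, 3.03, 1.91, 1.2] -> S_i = 7.64*0.63^i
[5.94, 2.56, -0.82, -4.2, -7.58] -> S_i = 5.94 + -3.38*i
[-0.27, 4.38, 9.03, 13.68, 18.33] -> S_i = -0.27 + 4.65*i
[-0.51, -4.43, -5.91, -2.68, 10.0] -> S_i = Random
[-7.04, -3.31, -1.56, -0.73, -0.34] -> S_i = -7.04*0.47^i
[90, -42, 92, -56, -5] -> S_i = Random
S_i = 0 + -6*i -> [0, -6, -12, -18, -24]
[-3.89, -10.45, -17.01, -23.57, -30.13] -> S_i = -3.89 + -6.56*i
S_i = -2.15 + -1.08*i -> [-2.15, -3.23, -4.31, -5.39, -6.47]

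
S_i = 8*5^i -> [8, 40, 200, 1000, 5000]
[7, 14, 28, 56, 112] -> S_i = 7*2^i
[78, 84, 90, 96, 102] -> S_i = 78 + 6*i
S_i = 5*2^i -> [5, 10, 20, 40, 80]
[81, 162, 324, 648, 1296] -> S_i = 81*2^i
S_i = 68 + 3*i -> [68, 71, 74, 77, 80]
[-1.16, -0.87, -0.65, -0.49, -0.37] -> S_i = -1.16*0.75^i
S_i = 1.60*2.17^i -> [1.6, 3.47, 7.53, 16.35, 35.48]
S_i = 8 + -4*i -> [8, 4, 0, -4, -8]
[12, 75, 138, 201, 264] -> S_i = 12 + 63*i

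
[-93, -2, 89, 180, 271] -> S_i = -93 + 91*i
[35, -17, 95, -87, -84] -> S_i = Random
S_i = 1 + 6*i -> [1, 7, 13, 19, 25]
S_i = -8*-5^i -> [-8, 40, -200, 1000, -5000]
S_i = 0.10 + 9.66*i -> [0.1, 9.76, 19.42, 29.08, 38.74]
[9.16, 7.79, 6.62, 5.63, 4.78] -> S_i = 9.16*0.85^i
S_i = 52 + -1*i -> [52, 51, 50, 49, 48]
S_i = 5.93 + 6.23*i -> [5.93, 12.16, 18.39, 24.62, 30.85]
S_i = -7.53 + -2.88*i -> [-7.53, -10.41, -13.29, -16.17, -19.05]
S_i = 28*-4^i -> [28, -112, 448, -1792, 7168]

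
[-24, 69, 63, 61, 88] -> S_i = Random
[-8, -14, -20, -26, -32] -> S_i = -8 + -6*i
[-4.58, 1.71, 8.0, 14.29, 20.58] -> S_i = -4.58 + 6.29*i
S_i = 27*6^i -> [27, 162, 972, 5832, 34992]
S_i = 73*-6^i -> [73, -438, 2628, -15768, 94608]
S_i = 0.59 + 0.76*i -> [0.59, 1.35, 2.11, 2.87, 3.63]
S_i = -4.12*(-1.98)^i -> [-4.12, 8.16, -16.15, 31.98, -63.32]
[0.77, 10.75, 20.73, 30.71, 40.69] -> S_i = 0.77 + 9.98*i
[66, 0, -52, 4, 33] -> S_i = Random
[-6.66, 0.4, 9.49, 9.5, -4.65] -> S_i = Random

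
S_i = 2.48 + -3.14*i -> [2.48, -0.66, -3.8, -6.94, -10.08]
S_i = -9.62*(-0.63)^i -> [-9.62, 6.06, -3.82, 2.41, -1.52]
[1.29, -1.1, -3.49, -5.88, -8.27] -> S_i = 1.29 + -2.39*i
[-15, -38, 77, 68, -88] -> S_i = Random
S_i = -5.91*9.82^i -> [-5.91, -58.04, -569.92, -5596.57, -54958.32]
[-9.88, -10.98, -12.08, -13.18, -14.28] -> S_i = -9.88 + -1.10*i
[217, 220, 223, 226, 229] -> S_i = 217 + 3*i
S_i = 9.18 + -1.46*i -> [9.18, 7.72, 6.26, 4.8, 3.34]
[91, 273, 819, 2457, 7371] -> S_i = 91*3^i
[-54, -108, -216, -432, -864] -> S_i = -54*2^i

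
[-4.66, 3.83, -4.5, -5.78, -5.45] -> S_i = Random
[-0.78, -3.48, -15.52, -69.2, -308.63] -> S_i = -0.78*4.46^i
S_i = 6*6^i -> [6, 36, 216, 1296, 7776]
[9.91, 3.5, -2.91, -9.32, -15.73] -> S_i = 9.91 + -6.41*i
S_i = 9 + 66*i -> [9, 75, 141, 207, 273]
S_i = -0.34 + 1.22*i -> [-0.34, 0.88, 2.1, 3.32, 4.54]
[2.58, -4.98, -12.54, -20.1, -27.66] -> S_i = 2.58 + -7.56*i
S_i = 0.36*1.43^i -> [0.36, 0.51, 0.74, 1.05, 1.51]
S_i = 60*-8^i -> [60, -480, 3840, -30720, 245760]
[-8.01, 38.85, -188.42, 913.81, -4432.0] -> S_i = -8.01*(-4.85)^i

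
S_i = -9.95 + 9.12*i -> [-9.95, -0.83, 8.29, 17.41, 26.53]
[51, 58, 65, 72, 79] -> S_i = 51 + 7*i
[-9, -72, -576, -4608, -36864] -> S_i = -9*8^i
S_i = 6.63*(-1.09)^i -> [6.63, -7.23, 7.88, -8.59, 9.36]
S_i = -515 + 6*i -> [-515, -509, -503, -497, -491]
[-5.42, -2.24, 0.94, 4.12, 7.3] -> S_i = -5.42 + 3.18*i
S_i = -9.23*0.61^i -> [-9.23, -5.63, -3.43, -2.1, -1.28]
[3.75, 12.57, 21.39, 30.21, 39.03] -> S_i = 3.75 + 8.82*i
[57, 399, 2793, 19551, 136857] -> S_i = 57*7^i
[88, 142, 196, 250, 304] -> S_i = 88 + 54*i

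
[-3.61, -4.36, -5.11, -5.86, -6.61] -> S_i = -3.61 + -0.75*i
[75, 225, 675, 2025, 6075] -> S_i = 75*3^i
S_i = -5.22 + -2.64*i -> [-5.22, -7.86, -10.5, -13.14, -15.78]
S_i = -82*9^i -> [-82, -738, -6642, -59778, -538002]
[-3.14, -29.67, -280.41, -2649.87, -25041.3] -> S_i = -3.14*9.45^i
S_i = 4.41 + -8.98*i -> [4.41, -4.57, -13.55, -22.53, -31.51]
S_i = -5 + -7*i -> [-5, -12, -19, -26, -33]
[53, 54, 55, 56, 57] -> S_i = 53 + 1*i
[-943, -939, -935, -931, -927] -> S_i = -943 + 4*i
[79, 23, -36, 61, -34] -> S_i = Random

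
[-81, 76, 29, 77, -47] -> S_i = Random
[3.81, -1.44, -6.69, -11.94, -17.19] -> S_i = 3.81 + -5.25*i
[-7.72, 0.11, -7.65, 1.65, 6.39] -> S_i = Random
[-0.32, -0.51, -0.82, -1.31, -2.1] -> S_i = -0.32*1.60^i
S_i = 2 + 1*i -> [2, 3, 4, 5, 6]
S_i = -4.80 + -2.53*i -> [-4.8, -7.33, -9.86, -12.39, -14.92]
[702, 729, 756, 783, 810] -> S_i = 702 + 27*i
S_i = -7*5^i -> [-7, -35, -175, -875, -4375]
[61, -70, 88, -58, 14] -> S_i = Random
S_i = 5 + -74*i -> [5, -69, -143, -217, -291]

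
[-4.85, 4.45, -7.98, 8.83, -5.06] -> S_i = Random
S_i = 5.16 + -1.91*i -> [5.16, 3.25, 1.34, -0.57, -2.48]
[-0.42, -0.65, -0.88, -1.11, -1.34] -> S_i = -0.42 + -0.23*i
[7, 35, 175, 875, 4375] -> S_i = 7*5^i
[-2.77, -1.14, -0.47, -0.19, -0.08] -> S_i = -2.77*0.41^i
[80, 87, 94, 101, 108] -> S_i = 80 + 7*i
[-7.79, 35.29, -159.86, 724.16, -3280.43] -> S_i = -7.79*(-4.53)^i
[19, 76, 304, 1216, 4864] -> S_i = 19*4^i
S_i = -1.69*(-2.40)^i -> [-1.69, 4.06, -9.73, 23.36, -56.07]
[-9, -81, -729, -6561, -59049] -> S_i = -9*9^i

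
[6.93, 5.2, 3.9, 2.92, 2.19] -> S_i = 6.93*0.75^i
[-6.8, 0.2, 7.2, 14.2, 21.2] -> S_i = -6.80 + 7.00*i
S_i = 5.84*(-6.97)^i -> [5.84, -40.7, 283.71, -1977.48, 13783.01]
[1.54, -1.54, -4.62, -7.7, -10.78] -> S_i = 1.54 + -3.08*i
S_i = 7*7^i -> [7, 49, 343, 2401, 16807]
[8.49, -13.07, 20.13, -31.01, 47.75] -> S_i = 8.49*(-1.54)^i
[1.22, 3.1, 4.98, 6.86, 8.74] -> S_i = 1.22 + 1.88*i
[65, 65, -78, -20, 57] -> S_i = Random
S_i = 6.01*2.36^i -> [6.01, 14.18, 33.47, 79.0, 186.43]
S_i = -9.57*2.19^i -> [-9.57, -20.96, -45.9, -100.52, -220.13]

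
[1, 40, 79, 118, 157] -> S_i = 1 + 39*i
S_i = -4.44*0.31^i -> [-4.44, -1.38, -0.43, -0.13, -0.04]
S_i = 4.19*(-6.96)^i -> [4.19, -29.16, 202.97, -1412.67, 9832.21]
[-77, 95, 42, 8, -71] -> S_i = Random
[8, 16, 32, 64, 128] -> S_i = 8*2^i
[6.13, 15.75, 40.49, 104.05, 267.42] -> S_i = 6.13*2.57^i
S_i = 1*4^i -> [1, 4, 16, 64, 256]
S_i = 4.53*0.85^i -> [4.53, 3.85, 3.27, 2.78, 2.36]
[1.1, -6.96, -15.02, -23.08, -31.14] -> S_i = 1.10 + -8.06*i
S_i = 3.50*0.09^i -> [3.5, 0.32, 0.03, 0.0, 0.0]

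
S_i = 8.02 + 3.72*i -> [8.02, 11.74, 15.46, 19.18, 22.9]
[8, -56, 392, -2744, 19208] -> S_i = 8*-7^i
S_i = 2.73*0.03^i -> [2.73, 0.08, 0.0, 0.0, 0.0]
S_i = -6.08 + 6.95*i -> [-6.08, 0.87, 7.82, 14.77, 21.72]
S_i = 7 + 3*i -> [7, 10, 13, 16, 19]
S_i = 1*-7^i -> [1, -7, 49, -343, 2401]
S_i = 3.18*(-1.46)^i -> [3.18, -4.64, 6.78, -9.9, 14.45]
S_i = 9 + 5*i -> [9, 14, 19, 24, 29]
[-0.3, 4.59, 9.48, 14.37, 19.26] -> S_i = -0.30 + 4.89*i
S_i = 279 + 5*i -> [279, 284, 289, 294, 299]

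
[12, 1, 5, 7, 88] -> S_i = Random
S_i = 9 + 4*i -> [9, 13, 17, 21, 25]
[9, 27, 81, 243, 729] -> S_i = 9*3^i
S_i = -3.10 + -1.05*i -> [-3.1, -4.15, -5.2, -6.25, -7.3]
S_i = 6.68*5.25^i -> [6.68, 35.07, 184.12, 966.62, 5074.74]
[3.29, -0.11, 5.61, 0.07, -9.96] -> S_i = Random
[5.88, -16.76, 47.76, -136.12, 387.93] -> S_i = 5.88*(-2.85)^i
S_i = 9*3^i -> [9, 27, 81, 243, 729]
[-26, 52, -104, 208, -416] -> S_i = -26*-2^i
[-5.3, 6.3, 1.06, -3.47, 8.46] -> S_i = Random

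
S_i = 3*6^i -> [3, 18, 108, 648, 3888]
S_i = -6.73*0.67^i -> [-6.73, -4.51, -3.02, -2.02, -1.36]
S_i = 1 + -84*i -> [1, -83, -167, -251, -335]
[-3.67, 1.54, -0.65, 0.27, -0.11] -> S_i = -3.67*(-0.42)^i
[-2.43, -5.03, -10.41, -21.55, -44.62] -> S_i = -2.43*2.07^i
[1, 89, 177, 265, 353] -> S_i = 1 + 88*i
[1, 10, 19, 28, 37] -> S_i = 1 + 9*i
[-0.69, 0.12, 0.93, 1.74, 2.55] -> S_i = -0.69 + 0.81*i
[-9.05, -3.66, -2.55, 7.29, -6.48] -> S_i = Random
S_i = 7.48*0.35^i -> [7.48, 2.62, 0.92, 0.32, 0.11]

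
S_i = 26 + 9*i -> [26, 35, 44, 53, 62]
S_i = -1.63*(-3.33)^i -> [-1.63, 5.43, -18.07, 60.19, -200.43]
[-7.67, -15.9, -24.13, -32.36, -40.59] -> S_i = -7.67 + -8.23*i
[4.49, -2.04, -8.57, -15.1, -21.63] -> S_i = 4.49 + -6.53*i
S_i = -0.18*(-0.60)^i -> [-0.18, 0.11, -0.06, 0.04, -0.02]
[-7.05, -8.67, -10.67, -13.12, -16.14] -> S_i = -7.05*1.23^i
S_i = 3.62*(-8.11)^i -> [3.62, -29.36, 238.1, -1930.95, 15660.01]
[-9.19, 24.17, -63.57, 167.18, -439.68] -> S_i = -9.19*(-2.63)^i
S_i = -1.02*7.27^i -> [-1.02, -7.42, -53.91, -391.93, -2849.3]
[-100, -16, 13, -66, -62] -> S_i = Random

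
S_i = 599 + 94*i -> [599, 693, 787, 881, 975]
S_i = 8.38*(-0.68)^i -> [8.38, -5.7, 3.87, -2.63, 1.79]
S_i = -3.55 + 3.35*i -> [-3.55, -0.2, 3.15, 6.5, 9.85]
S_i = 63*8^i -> [63, 504, 4032, 32256, 258048]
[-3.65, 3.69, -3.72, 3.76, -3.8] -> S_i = -3.65*(-1.01)^i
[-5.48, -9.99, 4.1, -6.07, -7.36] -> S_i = Random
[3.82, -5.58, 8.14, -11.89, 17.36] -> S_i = 3.82*(-1.46)^i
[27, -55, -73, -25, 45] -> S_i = Random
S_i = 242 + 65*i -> [242, 307, 372, 437, 502]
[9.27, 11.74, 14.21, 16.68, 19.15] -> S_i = 9.27 + 2.47*i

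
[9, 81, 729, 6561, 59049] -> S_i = 9*9^i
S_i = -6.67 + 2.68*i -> [-6.67, -3.99, -1.31, 1.37, 4.05]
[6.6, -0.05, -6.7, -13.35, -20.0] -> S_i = 6.60 + -6.65*i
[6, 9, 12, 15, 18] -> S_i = 6 + 3*i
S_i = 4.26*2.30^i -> [4.26, 9.8, 22.54, 51.83, 119.21]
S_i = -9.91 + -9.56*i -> [-9.91, -19.47, -29.03, -38.59, -48.15]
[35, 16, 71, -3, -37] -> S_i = Random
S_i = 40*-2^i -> [40, -80, 160, -320, 640]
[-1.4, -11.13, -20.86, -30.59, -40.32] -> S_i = -1.40 + -9.73*i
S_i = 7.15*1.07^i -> [7.15, 7.65, 8.19, 8.76, 9.37]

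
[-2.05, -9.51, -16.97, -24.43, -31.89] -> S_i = -2.05 + -7.46*i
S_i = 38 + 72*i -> [38, 110, 182, 254, 326]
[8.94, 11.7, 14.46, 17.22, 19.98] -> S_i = 8.94 + 2.76*i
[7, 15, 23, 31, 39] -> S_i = 7 + 8*i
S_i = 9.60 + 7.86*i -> [9.6, 17.46, 25.32, 33.18, 41.04]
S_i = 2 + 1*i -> [2, 3, 4, 5, 6]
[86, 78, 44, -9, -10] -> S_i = Random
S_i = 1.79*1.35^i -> [1.79, 2.42, 3.26, 4.4, 5.95]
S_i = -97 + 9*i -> [-97, -88, -79, -70, -61]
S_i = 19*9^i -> [19, 171, 1539, 13851, 124659]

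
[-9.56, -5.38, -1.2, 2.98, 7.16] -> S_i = -9.56 + 4.18*i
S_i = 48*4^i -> [48, 192, 768, 3072, 12288]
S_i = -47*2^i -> [-47, -94, -188, -376, -752]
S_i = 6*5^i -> [6, 30, 150, 750, 3750]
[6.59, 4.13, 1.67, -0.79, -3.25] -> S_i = 6.59 + -2.46*i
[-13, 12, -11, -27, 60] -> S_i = Random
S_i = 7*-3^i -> [7, -21, 63, -189, 567]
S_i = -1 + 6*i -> [-1, 5, 11, 17, 23]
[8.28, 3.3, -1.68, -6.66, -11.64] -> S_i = 8.28 + -4.98*i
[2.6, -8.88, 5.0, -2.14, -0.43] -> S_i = Random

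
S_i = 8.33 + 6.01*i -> [8.33, 14.34, 20.35, 26.36, 32.37]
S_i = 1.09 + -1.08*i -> [1.09, 0.01, -1.07, -2.15, -3.23]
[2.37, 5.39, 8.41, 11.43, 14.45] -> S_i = 2.37 + 3.02*i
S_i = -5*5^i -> [-5, -25, -125, -625, -3125]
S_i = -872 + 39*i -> [-872, -833, -794, -755, -716]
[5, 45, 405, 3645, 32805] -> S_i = 5*9^i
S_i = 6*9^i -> [6, 54, 486, 4374, 39366]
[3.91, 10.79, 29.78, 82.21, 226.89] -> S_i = 3.91*2.76^i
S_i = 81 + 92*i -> [81, 173, 265, 357, 449]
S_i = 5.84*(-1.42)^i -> [5.84, -8.29, 11.78, -16.72, 23.74]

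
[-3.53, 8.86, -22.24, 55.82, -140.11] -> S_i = -3.53*(-2.51)^i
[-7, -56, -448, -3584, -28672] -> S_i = -7*8^i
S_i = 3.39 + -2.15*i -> [3.39, 1.24, -0.91, -3.06, -5.21]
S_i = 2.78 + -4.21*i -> [2.78, -1.43, -5.64, -9.85, -14.06]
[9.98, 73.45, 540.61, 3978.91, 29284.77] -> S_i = 9.98*7.36^i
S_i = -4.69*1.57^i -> [-4.69, -7.36, -11.56, -18.15, -28.5]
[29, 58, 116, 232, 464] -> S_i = 29*2^i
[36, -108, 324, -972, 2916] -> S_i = 36*-3^i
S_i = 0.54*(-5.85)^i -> [0.54, -3.16, 18.48, -108.11, 632.44]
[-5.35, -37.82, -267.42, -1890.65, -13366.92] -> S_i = -5.35*7.07^i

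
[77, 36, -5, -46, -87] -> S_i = 77 + -41*i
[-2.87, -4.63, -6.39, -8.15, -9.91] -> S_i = -2.87 + -1.76*i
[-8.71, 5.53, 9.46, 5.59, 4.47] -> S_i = Random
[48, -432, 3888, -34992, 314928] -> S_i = 48*-9^i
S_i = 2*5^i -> [2, 10, 50, 250, 1250]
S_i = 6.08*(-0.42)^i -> [6.08, -2.55, 1.07, -0.45, 0.19]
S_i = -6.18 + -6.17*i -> [-6.18, -12.35, -18.52, -24.69, -30.86]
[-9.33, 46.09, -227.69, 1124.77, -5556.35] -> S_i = -9.33*(-4.94)^i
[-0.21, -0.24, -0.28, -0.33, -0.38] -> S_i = -0.21*1.16^i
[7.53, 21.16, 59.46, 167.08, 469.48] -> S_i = 7.53*2.81^i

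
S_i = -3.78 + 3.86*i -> [-3.78, 0.08, 3.94, 7.8, 11.66]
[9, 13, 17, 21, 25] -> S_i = 9 + 4*i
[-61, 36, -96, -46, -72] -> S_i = Random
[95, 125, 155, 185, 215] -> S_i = 95 + 30*i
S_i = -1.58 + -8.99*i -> [-1.58, -10.57, -19.56, -28.55, -37.54]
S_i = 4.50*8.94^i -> [4.5, 40.23, 359.66, 3215.33, 28745.02]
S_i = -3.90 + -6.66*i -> [-3.9, -10.56, -17.22, -23.88, -30.54]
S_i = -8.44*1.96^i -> [-8.44, -16.54, -32.42, -63.55, -124.56]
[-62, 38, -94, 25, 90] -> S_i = Random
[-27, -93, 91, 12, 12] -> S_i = Random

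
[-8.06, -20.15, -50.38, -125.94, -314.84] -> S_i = -8.06*2.50^i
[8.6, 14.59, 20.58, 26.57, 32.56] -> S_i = 8.60 + 5.99*i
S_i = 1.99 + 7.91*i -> [1.99, 9.9, 17.81, 25.72, 33.63]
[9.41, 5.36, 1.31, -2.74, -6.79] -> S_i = 9.41 + -4.05*i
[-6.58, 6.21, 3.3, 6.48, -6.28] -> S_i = Random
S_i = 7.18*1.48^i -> [7.18, 10.63, 15.73, 23.28, 34.45]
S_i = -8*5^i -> [-8, -40, -200, -1000, -5000]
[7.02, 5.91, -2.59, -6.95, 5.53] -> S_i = Random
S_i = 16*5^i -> [16, 80, 400, 2000, 10000]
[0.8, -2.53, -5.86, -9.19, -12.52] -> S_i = 0.80 + -3.33*i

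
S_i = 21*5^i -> [21, 105, 525, 2625, 13125]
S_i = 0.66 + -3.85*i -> [0.66, -3.19, -7.04, -10.89, -14.74]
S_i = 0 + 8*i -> [0, 8, 16, 24, 32]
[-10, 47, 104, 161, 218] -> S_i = -10 + 57*i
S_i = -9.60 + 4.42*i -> [-9.6, -5.18, -0.76, 3.66, 8.08]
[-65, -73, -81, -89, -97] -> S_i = -65 + -8*i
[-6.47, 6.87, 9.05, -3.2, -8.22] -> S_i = Random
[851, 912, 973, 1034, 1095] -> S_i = 851 + 61*i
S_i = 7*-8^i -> [7, -56, 448, -3584, 28672]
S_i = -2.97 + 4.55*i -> [-2.97, 1.58, 6.13, 10.68, 15.23]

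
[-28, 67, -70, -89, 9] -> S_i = Random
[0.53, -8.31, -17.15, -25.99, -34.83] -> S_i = 0.53 + -8.84*i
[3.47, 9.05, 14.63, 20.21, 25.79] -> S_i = 3.47 + 5.58*i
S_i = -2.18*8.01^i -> [-2.18, -17.46, -139.87, -1120.35, -8974.01]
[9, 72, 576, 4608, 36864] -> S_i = 9*8^i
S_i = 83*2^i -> [83, 166, 332, 664, 1328]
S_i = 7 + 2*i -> [7, 9, 11, 13, 15]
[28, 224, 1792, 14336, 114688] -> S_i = 28*8^i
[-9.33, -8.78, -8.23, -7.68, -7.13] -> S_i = -9.33 + 0.55*i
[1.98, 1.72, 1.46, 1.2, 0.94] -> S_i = 1.98 + -0.26*i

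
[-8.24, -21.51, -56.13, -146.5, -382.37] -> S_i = -8.24*2.61^i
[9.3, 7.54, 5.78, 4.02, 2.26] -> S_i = 9.30 + -1.76*i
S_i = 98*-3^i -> [98, -294, 882, -2646, 7938]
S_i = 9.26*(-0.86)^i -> [9.26, -7.96, 6.85, -5.89, 5.07]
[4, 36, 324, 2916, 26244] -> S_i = 4*9^i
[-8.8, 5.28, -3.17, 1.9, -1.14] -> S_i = -8.80*(-0.60)^i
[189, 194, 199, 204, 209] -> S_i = 189 + 5*i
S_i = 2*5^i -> [2, 10, 50, 250, 1250]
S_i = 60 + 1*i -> [60, 61, 62, 63, 64]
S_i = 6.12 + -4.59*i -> [6.12, 1.53, -3.06, -7.65, -12.24]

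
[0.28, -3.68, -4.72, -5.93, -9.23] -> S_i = Random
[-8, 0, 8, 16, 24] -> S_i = -8 + 8*i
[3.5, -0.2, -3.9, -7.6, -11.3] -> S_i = 3.50 + -3.70*i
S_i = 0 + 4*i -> [0, 4, 8, 12, 16]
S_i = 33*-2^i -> [33, -66, 132, -264, 528]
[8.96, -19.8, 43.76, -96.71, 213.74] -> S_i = 8.96*(-2.21)^i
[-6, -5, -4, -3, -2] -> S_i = -6 + 1*i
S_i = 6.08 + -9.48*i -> [6.08, -3.4, -12.88, -22.36, -31.84]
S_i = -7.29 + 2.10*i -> [-7.29, -5.19, -3.09, -0.99, 1.11]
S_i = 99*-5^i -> [99, -495, 2475, -12375, 61875]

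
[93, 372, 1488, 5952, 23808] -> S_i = 93*4^i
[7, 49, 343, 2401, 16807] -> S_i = 7*7^i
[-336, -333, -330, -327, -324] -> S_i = -336 + 3*i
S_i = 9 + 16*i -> [9, 25, 41, 57, 73]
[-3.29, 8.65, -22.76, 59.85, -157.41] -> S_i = -3.29*(-2.63)^i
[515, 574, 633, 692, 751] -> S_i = 515 + 59*i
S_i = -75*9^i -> [-75, -675, -6075, -54675, -492075]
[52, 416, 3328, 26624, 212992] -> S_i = 52*8^i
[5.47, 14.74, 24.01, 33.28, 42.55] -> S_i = 5.47 + 9.27*i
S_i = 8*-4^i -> [8, -32, 128, -512, 2048]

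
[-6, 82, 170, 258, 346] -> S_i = -6 + 88*i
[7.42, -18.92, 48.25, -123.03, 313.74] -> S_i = 7.42*(-2.55)^i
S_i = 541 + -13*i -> [541, 528, 515, 502, 489]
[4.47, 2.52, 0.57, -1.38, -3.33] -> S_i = 4.47 + -1.95*i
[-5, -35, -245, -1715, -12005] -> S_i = -5*7^i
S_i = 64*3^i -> [64, 192, 576, 1728, 5184]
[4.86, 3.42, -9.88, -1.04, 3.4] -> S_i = Random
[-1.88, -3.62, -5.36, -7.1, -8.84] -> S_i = -1.88 + -1.74*i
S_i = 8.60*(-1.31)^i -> [8.6, -11.27, 14.76, -19.33, 25.33]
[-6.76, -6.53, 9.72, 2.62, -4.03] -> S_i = Random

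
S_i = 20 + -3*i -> [20, 17, 14, 11, 8]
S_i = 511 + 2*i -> [511, 513, 515, 517, 519]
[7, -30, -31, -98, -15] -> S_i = Random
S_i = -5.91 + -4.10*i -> [-5.91, -10.01, -14.11, -18.21, -22.31]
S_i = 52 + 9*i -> [52, 61, 70, 79, 88]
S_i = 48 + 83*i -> [48, 131, 214, 297, 380]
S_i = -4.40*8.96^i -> [-4.4, -39.42, -353.24, -3165.02, -28358.6]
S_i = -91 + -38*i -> [-91, -129, -167, -205, -243]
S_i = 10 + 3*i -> [10, 13, 16, 19, 22]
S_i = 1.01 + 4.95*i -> [1.01, 5.96, 10.91, 15.86, 20.81]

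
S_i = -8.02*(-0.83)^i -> [-8.02, 6.66, -5.52, 4.59, -3.81]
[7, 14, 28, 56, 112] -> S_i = 7*2^i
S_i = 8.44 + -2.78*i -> [8.44, 5.66, 2.88, 0.1, -2.68]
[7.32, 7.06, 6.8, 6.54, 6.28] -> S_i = 7.32 + -0.26*i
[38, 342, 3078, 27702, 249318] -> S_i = 38*9^i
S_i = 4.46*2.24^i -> [4.46, 9.99, 22.38, 50.13, 112.29]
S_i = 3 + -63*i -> [3, -60, -123, -186, -249]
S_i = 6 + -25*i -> [6, -19, -44, -69, -94]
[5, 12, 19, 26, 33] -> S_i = 5 + 7*i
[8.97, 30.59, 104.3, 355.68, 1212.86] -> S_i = 8.97*3.41^i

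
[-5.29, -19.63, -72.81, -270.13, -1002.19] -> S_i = -5.29*3.71^i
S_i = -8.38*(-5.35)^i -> [-8.38, 44.83, -239.86, 1283.23, -6865.29]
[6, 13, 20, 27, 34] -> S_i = 6 + 7*i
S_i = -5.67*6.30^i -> [-5.67, -35.72, -225.04, -1417.77, -8931.93]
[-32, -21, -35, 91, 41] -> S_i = Random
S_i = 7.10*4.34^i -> [7.1, 30.81, 133.73, 580.4, 2518.94]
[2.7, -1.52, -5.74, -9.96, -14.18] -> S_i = 2.70 + -4.22*i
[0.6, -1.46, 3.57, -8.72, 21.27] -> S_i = 0.60*(-2.44)^i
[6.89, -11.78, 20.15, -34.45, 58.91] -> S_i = 6.89*(-1.71)^i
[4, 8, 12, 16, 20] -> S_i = 4 + 4*i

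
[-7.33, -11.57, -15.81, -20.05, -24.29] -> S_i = -7.33 + -4.24*i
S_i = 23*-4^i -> [23, -92, 368, -1472, 5888]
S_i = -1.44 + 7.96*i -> [-1.44, 6.52, 14.48, 22.44, 30.4]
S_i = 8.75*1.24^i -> [8.75, 10.85, 13.45, 16.68, 20.69]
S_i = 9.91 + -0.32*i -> [9.91, 9.59, 9.27, 8.95, 8.63]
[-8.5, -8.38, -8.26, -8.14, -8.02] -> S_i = -8.50 + 0.12*i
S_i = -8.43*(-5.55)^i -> [-8.43, 46.79, -259.67, 1441.14, -7998.33]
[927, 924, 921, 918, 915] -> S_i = 927 + -3*i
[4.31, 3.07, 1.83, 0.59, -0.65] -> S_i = 4.31 + -1.24*i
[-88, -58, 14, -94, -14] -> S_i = Random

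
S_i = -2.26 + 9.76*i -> [-2.26, 7.5, 17.26, 27.02, 36.78]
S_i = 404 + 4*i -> [404, 408, 412, 416, 420]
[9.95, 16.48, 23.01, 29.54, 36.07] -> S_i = 9.95 + 6.53*i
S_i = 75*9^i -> [75, 675, 6075, 54675, 492075]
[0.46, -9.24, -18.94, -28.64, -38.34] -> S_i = 0.46 + -9.70*i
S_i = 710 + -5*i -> [710, 705, 700, 695, 690]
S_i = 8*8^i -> [8, 64, 512, 4096, 32768]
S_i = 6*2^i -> [6, 12, 24, 48, 96]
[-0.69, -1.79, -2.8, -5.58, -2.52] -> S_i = Random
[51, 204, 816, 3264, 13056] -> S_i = 51*4^i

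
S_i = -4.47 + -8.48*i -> [-4.47, -12.95, -21.43, -29.91, -38.39]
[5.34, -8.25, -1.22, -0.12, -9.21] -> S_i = Random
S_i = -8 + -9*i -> [-8, -17, -26, -35, -44]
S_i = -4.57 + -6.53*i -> [-4.57, -11.1, -17.63, -24.16, -30.69]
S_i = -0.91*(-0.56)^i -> [-0.91, 0.51, -0.29, 0.16, -0.09]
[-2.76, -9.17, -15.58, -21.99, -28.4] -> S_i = -2.76 + -6.41*i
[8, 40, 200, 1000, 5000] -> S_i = 8*5^i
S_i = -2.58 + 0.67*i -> [-2.58, -1.91, -1.24, -0.57, 0.1]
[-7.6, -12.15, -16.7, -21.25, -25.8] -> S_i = -7.60 + -4.55*i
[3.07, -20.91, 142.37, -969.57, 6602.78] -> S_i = 3.07*(-6.81)^i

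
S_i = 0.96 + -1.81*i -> [0.96, -0.85, -2.66, -4.47, -6.28]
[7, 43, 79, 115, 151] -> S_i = 7 + 36*i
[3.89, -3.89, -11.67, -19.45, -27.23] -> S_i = 3.89 + -7.78*i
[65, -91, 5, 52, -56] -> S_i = Random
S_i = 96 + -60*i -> [96, 36, -24, -84, -144]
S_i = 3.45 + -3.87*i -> [3.45, -0.42, -4.29, -8.16, -12.03]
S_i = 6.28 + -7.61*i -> [6.28, -1.33, -8.94, -16.55, -24.16]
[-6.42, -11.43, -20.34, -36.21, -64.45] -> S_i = -6.42*1.78^i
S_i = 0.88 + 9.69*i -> [0.88, 10.57, 20.26, 29.95, 39.64]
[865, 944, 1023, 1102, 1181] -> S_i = 865 + 79*i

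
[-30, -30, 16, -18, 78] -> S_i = Random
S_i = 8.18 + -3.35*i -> [8.18, 4.83, 1.48, -1.87, -5.22]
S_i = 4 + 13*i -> [4, 17, 30, 43, 56]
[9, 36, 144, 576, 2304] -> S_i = 9*4^i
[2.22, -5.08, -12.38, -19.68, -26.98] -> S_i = 2.22 + -7.30*i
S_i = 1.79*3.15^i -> [1.79, 5.64, 17.76, 55.95, 176.24]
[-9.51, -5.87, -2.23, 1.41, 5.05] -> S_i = -9.51 + 3.64*i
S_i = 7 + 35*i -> [7, 42, 77, 112, 147]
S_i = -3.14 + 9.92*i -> [-3.14, 6.78, 16.7, 26.62, 36.54]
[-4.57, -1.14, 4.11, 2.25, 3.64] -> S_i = Random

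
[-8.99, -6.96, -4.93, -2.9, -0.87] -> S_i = -8.99 + 2.03*i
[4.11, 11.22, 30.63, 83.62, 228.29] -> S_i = 4.11*2.73^i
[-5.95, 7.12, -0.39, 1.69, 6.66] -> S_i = Random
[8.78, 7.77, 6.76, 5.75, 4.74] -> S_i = 8.78 + -1.01*i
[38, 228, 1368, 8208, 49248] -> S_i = 38*6^i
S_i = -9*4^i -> [-9, -36, -144, -576, -2304]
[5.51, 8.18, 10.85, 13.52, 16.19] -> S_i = 5.51 + 2.67*i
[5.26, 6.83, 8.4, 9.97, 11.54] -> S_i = 5.26 + 1.57*i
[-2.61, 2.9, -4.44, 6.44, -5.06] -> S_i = Random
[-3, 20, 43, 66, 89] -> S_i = -3 + 23*i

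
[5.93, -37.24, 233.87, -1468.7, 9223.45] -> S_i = 5.93*(-6.28)^i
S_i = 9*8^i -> [9, 72, 576, 4608, 36864]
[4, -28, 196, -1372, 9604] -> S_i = 4*-7^i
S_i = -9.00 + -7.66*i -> [-9.0, -16.66, -24.32, -31.98, -39.64]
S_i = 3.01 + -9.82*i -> [3.01, -6.81, -16.63, -26.45, -36.27]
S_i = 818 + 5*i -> [818, 823, 828, 833, 838]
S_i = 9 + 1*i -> [9, 10, 11, 12, 13]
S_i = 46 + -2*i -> [46, 44, 42, 40, 38]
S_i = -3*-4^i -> [-3, 12, -48, 192, -768]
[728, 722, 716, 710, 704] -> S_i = 728 + -6*i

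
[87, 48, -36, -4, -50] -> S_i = Random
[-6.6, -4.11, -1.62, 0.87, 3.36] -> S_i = -6.60 + 2.49*i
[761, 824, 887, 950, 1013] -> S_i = 761 + 63*i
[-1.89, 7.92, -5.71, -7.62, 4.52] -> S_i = Random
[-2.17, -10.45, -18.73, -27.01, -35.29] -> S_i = -2.17 + -8.28*i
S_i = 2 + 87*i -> [2, 89, 176, 263, 350]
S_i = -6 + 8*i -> [-6, 2, 10, 18, 26]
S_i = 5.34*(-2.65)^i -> [5.34, -14.15, 37.5, -99.38, 263.34]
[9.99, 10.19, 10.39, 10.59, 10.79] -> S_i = 9.99 + 0.20*i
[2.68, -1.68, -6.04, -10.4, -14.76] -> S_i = 2.68 + -4.36*i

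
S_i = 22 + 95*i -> [22, 117, 212, 307, 402]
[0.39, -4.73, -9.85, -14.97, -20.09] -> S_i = 0.39 + -5.12*i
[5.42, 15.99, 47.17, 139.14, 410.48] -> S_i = 5.42*2.95^i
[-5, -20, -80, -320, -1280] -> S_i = -5*4^i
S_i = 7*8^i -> [7, 56, 448, 3584, 28672]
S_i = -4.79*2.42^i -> [-4.79, -11.59, -28.05, -67.89, -164.28]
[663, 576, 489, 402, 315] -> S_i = 663 + -87*i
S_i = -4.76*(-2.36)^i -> [-4.76, 11.23, -26.51, 62.57, -147.66]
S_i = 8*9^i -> [8, 72, 648, 5832, 52488]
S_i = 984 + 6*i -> [984, 990, 996, 1002, 1008]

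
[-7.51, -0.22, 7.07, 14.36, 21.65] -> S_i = -7.51 + 7.29*i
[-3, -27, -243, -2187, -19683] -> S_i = -3*9^i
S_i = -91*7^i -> [-91, -637, -4459, -31213, -218491]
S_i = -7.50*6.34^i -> [-7.5, -47.55, -301.47, -1911.3, -12117.65]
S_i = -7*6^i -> [-7, -42, -252, -1512, -9072]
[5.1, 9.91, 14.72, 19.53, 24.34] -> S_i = 5.10 + 4.81*i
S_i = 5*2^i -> [5, 10, 20, 40, 80]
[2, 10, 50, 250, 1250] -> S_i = 2*5^i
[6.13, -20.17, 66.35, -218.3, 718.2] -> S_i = 6.13*(-3.29)^i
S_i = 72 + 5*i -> [72, 77, 82, 87, 92]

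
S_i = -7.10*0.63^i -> [-7.1, -4.47, -2.82, -1.78, -1.12]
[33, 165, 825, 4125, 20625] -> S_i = 33*5^i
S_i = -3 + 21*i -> [-3, 18, 39, 60, 81]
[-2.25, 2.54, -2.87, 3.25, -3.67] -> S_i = -2.25*(-1.13)^i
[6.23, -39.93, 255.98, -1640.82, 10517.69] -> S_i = 6.23*(-6.41)^i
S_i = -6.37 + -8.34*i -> [-6.37, -14.71, -23.05, -31.39, -39.73]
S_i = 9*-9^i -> [9, -81, 729, -6561, 59049]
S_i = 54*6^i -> [54, 324, 1944, 11664, 69984]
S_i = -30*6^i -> [-30, -180, -1080, -6480, -38880]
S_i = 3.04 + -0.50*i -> [3.04, 2.54, 2.04, 1.54, 1.04]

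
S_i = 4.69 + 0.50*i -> [4.69, 5.19, 5.69, 6.19, 6.69]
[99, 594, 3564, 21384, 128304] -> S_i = 99*6^i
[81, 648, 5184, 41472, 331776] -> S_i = 81*8^i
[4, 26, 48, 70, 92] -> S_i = 4 + 22*i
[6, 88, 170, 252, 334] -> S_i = 6 + 82*i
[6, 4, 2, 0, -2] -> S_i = 6 + -2*i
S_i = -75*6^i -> [-75, -450, -2700, -16200, -97200]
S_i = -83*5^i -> [-83, -415, -2075, -10375, -51875]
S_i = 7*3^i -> [7, 21, 63, 189, 567]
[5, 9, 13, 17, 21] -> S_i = 5 + 4*i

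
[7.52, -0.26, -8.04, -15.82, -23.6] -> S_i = 7.52 + -7.78*i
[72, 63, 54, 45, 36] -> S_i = 72 + -9*i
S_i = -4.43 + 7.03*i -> [-4.43, 2.6, 9.63, 16.66, 23.69]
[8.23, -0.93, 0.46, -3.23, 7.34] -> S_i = Random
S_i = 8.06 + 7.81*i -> [8.06, 15.87, 23.68, 31.49, 39.3]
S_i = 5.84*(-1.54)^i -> [5.84, -8.99, 13.85, -21.33, 32.85]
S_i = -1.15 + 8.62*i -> [-1.15, 7.47, 16.09, 24.71, 33.33]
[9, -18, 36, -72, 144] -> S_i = 9*-2^i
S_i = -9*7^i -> [-9, -63, -441, -3087, -21609]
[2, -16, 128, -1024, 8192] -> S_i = 2*-8^i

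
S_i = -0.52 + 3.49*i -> [-0.52, 2.97, 6.46, 9.95, 13.44]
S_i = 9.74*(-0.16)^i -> [9.74, -1.56, 0.25, -0.04, 0.01]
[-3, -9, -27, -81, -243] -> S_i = -3*3^i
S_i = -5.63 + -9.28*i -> [-5.63, -14.91, -24.19, -33.47, -42.75]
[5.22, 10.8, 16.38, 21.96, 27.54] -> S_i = 5.22 + 5.58*i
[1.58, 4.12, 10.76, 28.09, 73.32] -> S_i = 1.58*2.61^i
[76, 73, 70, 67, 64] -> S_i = 76 + -3*i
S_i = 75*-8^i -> [75, -600, 4800, -38400, 307200]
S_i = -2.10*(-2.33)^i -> [-2.1, 4.89, -11.4, 26.56, -61.89]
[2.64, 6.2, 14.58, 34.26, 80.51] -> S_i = 2.64*2.35^i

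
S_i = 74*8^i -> [74, 592, 4736, 37888, 303104]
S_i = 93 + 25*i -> [93, 118, 143, 168, 193]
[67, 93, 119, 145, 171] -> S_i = 67 + 26*i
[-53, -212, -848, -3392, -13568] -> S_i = -53*4^i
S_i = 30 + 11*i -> [30, 41, 52, 63, 74]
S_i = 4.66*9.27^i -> [4.66, 43.2, 400.45, 3712.15, 34411.6]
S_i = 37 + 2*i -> [37, 39, 41, 43, 45]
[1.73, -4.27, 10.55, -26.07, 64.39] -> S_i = 1.73*(-2.47)^i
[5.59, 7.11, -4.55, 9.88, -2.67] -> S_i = Random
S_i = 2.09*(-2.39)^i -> [2.09, -5.0, 11.94, -28.53, 68.19]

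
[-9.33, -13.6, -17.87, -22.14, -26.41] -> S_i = -9.33 + -4.27*i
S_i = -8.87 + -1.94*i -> [-8.87, -10.81, -12.75, -14.69, -16.63]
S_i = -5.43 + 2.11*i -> [-5.43, -3.32, -1.21, 0.9, 3.01]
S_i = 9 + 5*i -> [9, 14, 19, 24, 29]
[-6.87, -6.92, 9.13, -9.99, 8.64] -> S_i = Random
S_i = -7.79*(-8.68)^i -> [-7.79, 67.62, -586.92, 5094.44, -44219.76]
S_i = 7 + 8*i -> [7, 15, 23, 31, 39]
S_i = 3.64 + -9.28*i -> [3.64, -5.64, -14.92, -24.2, -33.48]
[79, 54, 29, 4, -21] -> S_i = 79 + -25*i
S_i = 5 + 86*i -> [5, 91, 177, 263, 349]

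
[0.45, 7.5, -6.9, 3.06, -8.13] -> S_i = Random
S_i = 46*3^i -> [46, 138, 414, 1242, 3726]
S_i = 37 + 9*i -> [37, 46, 55, 64, 73]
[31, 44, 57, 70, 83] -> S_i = 31 + 13*i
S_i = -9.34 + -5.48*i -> [-9.34, -14.82, -20.3, -25.78, -31.26]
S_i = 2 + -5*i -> [2, -3, -8, -13, -18]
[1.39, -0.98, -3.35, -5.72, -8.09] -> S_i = 1.39 + -2.37*i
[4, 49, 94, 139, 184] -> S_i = 4 + 45*i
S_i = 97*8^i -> [97, 776, 6208, 49664, 397312]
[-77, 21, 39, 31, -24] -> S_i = Random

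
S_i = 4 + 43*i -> [4, 47, 90, 133, 176]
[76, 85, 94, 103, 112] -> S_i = 76 + 9*i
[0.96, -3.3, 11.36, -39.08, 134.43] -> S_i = 0.96*(-3.44)^i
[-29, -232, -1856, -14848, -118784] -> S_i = -29*8^i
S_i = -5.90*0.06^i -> [-5.9, -0.35, -0.02, -0.0, -0.0]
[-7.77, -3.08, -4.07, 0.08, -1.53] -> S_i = Random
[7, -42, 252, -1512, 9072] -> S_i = 7*-6^i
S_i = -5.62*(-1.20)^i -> [-5.62, 6.74, -8.09, 9.71, -11.65]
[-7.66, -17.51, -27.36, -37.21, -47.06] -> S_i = -7.66 + -9.85*i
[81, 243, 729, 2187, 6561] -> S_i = 81*3^i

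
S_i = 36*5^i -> [36, 180, 900, 4500, 22500]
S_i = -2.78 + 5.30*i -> [-2.78, 2.52, 7.82, 13.12, 18.42]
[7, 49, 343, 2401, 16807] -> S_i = 7*7^i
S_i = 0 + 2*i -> [0, 2, 4, 6, 8]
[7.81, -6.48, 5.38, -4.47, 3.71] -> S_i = 7.81*(-0.83)^i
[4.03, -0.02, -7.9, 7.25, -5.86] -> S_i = Random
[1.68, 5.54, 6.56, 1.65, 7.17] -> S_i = Random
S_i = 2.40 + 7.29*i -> [2.4, 9.69, 16.98, 24.27, 31.56]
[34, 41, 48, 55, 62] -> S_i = 34 + 7*i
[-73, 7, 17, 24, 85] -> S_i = Random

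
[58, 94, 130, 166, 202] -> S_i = 58 + 36*i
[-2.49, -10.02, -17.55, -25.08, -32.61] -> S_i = -2.49 + -7.53*i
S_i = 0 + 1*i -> [0, 1, 2, 3, 4]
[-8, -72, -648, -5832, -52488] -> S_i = -8*9^i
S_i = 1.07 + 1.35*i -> [1.07, 2.42, 3.77, 5.12, 6.47]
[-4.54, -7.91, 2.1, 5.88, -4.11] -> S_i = Random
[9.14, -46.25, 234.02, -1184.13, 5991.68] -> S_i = 9.14*(-5.06)^i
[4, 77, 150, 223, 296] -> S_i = 4 + 73*i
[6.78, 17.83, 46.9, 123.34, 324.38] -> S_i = 6.78*2.63^i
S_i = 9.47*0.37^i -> [9.47, 3.5, 1.3, 0.48, 0.18]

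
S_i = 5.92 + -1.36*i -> [5.92, 4.56, 3.2, 1.84, 0.48]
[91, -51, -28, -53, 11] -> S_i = Random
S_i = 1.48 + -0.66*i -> [1.48, 0.82, 0.16, -0.5, -1.16]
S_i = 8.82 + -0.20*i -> [8.82, 8.62, 8.42, 8.22, 8.02]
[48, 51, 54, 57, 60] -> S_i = 48 + 3*i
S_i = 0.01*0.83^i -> [0.01, 0.01, 0.01, 0.01, 0.0]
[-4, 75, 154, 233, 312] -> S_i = -4 + 79*i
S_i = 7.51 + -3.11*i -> [7.51, 4.4, 1.29, -1.82, -4.93]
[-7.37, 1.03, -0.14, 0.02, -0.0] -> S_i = -7.37*(-0.14)^i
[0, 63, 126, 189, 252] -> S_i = 0 + 63*i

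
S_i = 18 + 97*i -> [18, 115, 212, 309, 406]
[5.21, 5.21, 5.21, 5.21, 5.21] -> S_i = 5.21 + 0.00*i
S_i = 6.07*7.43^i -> [6.07, 45.1, 335.09, 2489.75, 18498.82]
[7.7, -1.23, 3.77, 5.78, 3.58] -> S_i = Random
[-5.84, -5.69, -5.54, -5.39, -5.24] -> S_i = -5.84 + 0.15*i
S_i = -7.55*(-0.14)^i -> [-7.55, 1.06, -0.15, 0.02, -0.0]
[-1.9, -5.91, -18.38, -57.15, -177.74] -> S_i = -1.90*3.11^i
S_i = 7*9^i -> [7, 63, 567, 5103, 45927]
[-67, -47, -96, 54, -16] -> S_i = Random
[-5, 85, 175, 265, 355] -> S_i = -5 + 90*i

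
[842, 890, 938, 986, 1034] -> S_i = 842 + 48*i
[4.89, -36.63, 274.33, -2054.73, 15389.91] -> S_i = 4.89*(-7.49)^i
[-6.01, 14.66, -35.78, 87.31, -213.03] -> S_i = -6.01*(-2.44)^i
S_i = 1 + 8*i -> [1, 9, 17, 25, 33]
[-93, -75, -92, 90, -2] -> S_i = Random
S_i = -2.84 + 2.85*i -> [-2.84, 0.01, 2.86, 5.71, 8.56]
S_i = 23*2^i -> [23, 46, 92, 184, 368]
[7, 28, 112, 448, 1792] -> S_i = 7*4^i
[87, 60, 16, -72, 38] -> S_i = Random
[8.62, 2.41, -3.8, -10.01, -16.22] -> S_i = 8.62 + -6.21*i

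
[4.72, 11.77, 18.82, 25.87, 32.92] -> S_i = 4.72 + 7.05*i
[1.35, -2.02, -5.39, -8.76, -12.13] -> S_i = 1.35 + -3.37*i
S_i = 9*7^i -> [9, 63, 441, 3087, 21609]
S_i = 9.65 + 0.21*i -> [9.65, 9.86, 10.07, 10.28, 10.49]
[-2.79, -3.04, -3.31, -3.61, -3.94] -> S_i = -2.79*1.09^i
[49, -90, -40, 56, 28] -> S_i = Random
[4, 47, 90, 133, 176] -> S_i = 4 + 43*i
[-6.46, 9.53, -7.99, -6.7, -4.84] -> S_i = Random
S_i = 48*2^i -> [48, 96, 192, 384, 768]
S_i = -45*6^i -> [-45, -270, -1620, -9720, -58320]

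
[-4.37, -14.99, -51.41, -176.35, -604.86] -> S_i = -4.37*3.43^i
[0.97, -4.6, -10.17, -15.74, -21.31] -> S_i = 0.97 + -5.57*i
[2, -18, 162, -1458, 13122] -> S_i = 2*-9^i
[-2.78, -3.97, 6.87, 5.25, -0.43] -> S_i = Random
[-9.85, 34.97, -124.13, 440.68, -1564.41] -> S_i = -9.85*(-3.55)^i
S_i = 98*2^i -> [98, 196, 392, 784, 1568]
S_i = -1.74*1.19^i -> [-1.74, -2.07, -2.46, -2.93, -3.49]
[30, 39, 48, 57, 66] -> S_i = 30 + 9*i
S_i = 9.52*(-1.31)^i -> [9.52, -12.47, 16.34, -21.4, 28.04]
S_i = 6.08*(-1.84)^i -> [6.08, -11.19, 20.58, -37.88, 69.69]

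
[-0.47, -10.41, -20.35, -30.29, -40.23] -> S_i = -0.47 + -9.94*i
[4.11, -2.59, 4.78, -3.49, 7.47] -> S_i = Random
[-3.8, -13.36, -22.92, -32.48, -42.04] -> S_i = -3.80 + -9.56*i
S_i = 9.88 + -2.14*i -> [9.88, 7.74, 5.6, 3.46, 1.32]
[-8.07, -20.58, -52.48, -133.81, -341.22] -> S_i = -8.07*2.55^i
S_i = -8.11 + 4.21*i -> [-8.11, -3.9, 0.31, 4.52, 8.73]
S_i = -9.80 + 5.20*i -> [-9.8, -4.6, 0.6, 5.8, 11.0]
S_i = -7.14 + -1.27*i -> [-7.14, -8.41, -9.68, -10.95, -12.22]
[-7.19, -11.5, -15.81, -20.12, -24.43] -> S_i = -7.19 + -4.31*i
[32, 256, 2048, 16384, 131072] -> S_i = 32*8^i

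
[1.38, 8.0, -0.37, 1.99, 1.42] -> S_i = Random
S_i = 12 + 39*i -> [12, 51, 90, 129, 168]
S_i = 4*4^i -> [4, 16, 64, 256, 1024]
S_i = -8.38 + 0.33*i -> [-8.38, -8.05, -7.72, -7.39, -7.06]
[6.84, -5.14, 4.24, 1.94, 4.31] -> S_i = Random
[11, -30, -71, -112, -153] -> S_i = 11 + -41*i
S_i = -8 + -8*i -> [-8, -16, -24, -32, -40]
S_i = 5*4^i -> [5, 20, 80, 320, 1280]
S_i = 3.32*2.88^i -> [3.32, 9.56, 27.54, 79.31, 228.41]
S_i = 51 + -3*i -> [51, 48, 45, 42, 39]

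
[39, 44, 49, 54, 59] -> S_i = 39 + 5*i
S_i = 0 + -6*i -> [0, -6, -12, -18, -24]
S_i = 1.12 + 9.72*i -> [1.12, 10.84, 20.56, 30.28, 40.0]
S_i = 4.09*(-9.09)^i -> [4.09, -37.18, 337.95, -3071.96, 27924.08]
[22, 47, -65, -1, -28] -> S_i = Random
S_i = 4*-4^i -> [4, -16, 64, -256, 1024]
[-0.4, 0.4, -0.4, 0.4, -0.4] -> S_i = -0.40*(-1.00)^i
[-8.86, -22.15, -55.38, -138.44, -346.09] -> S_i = -8.86*2.50^i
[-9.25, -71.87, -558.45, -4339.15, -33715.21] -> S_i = -9.25*7.77^i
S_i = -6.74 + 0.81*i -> [-6.74, -5.93, -5.12, -4.31, -3.5]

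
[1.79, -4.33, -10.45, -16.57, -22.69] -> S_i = 1.79 + -6.12*i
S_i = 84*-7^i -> [84, -588, 4116, -28812, 201684]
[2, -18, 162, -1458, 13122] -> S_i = 2*-9^i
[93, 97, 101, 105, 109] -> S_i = 93 + 4*i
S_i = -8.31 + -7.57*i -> [-8.31, -15.88, -23.45, -31.02, -38.59]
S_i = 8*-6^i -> [8, -48, 288, -1728, 10368]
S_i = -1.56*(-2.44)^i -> [-1.56, 3.81, -9.29, 22.66, -55.29]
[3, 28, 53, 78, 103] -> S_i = 3 + 25*i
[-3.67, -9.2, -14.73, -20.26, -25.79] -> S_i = -3.67 + -5.53*i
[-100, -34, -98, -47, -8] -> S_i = Random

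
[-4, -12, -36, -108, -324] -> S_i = -4*3^i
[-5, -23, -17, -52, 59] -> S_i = Random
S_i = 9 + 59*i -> [9, 68, 127, 186, 245]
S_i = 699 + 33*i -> [699, 732, 765, 798, 831]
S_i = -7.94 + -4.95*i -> [-7.94, -12.89, -17.84, -22.79, -27.74]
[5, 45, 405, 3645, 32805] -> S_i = 5*9^i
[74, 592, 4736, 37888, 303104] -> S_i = 74*8^i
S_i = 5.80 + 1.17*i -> [5.8, 6.97, 8.14, 9.31, 10.48]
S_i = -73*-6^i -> [-73, 438, -2628, 15768, -94608]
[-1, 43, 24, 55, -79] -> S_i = Random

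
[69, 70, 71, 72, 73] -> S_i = 69 + 1*i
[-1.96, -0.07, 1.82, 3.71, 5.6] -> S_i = -1.96 + 1.89*i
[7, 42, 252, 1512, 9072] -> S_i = 7*6^i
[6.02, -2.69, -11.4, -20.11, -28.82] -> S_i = 6.02 + -8.71*i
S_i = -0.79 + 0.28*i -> [-0.79, -0.51, -0.23, 0.05, 0.33]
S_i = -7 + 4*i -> [-7, -3, 1, 5, 9]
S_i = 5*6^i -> [5, 30, 180, 1080, 6480]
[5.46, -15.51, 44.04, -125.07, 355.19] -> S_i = 5.46*(-2.84)^i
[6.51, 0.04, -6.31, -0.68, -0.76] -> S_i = Random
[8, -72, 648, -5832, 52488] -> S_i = 8*-9^i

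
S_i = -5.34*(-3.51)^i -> [-5.34, 18.74, -65.79, 230.92, -810.53]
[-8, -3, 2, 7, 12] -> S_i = -8 + 5*i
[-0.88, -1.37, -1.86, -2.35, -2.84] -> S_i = -0.88 + -0.49*i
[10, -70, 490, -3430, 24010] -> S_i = 10*-7^i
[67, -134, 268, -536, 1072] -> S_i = 67*-2^i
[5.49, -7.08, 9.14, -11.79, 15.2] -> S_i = 5.49*(-1.29)^i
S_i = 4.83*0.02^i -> [4.83, 0.1, 0.0, 0.0, 0.0]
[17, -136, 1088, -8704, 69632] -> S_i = 17*-8^i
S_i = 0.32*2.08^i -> [0.32, 0.67, 1.38, 2.88, 5.99]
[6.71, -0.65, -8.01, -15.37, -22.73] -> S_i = 6.71 + -7.36*i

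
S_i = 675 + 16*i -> [675, 691, 707, 723, 739]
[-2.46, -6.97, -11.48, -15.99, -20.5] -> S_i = -2.46 + -4.51*i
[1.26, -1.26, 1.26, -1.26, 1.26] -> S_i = 1.26*(-1.00)^i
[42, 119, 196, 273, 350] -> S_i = 42 + 77*i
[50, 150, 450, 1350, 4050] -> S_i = 50*3^i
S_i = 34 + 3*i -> [34, 37, 40, 43, 46]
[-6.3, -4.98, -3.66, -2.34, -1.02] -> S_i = -6.30 + 1.32*i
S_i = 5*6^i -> [5, 30, 180, 1080, 6480]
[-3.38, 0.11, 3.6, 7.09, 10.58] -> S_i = -3.38 + 3.49*i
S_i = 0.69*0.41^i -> [0.69, 0.28, 0.12, 0.05, 0.02]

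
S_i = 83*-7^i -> [83, -581, 4067, -28469, 199283]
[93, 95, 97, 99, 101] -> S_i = 93 + 2*i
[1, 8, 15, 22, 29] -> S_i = 1 + 7*i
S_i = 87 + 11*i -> [87, 98, 109, 120, 131]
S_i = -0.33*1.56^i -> [-0.33, -0.51, -0.8, -1.25, -1.95]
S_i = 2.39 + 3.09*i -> [2.39, 5.48, 8.57, 11.66, 14.75]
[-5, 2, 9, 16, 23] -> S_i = -5 + 7*i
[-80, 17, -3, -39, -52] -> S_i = Random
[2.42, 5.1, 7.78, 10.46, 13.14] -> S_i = 2.42 + 2.68*i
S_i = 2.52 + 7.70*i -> [2.52, 10.22, 17.92, 25.62, 33.32]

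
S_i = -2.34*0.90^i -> [-2.34, -2.11, -1.9, -1.71, -1.54]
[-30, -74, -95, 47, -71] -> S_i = Random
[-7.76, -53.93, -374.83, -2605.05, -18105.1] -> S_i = -7.76*6.95^i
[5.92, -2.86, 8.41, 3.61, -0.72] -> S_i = Random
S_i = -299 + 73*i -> [-299, -226, -153, -80, -7]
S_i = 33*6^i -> [33, 198, 1188, 7128, 42768]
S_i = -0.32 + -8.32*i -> [-0.32, -8.64, -16.96, -25.28, -33.6]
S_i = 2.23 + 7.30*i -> [2.23, 9.53, 16.83, 24.13, 31.43]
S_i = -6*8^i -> [-6, -48, -384, -3072, -24576]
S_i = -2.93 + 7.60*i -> [-2.93, 4.67, 12.27, 19.87, 27.47]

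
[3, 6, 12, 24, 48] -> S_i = 3*2^i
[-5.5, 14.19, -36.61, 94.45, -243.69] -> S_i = -5.50*(-2.58)^i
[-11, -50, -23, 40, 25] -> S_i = Random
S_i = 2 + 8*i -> [2, 10, 18, 26, 34]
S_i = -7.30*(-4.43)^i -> [-7.3, 32.34, -143.26, 634.65, -2811.5]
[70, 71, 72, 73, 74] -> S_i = 70 + 1*i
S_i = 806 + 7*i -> [806, 813, 820, 827, 834]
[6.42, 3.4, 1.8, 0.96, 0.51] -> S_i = 6.42*0.53^i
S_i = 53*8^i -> [53, 424, 3392, 27136, 217088]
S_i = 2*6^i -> [2, 12, 72, 432, 2592]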